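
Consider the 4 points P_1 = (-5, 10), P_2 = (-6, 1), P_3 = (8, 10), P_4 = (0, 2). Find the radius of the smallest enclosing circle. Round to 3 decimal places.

8.322

A smallest enclosing disk is always determined by at most three of the input points on its boundary.
The farthest pair is P_2–P_3 with squared distance 277. The circle on this segment as diameter has centre (1, 5.5) and r² = 277/4 = 69.25.
Check P_1: distance² to centre = 56.25 ≤ 69.25, so it lies inside.
All remaining points lie in this disk, and no smaller disk contains both endpoints, so this is the minimum enclosing circle.
r = √(69.25) ≈ 8.322.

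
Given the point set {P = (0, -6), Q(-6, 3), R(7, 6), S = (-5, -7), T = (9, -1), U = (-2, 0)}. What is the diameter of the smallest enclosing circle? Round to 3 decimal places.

17.692

By Welzl's lemma the MEC is supported by two points (diametrically opposite) or three points (on a circumcircle).
The farthest pair is R–S with squared distance 313. The circle on this segment as diameter has centre (1, -0.5) and r² = 313/4 = 78.25.
Check P: distance² to centre = 31.25 ≤ 78.25, so it lies inside.
All remaining points lie in this disk, and no smaller disk contains both endpoints, so this is the minimum enclosing circle.
Diameter = 2r = 2√(78.25) ≈ 17.692.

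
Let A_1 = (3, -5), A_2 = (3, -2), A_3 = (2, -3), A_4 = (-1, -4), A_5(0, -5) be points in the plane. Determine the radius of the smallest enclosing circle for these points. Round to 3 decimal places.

The minimum enclosing circle is determined by three boundary points: A_1, A_2, A_4.
Their circumcentre is (1.25, -3.5) with r² = 5.3125.
The farthest remaining point A_5 is at distance² 3.8125 ≤ 5.3125.
r = √(5.3125) ≈ 2.305.

2.305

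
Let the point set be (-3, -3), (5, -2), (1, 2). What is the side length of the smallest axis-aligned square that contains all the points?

The bounding box has width 8 and height 5.
An axis-aligned square enclosing the set must have side ≥ max(width, height).
So the minimum side is max(8, 5) = 8.

8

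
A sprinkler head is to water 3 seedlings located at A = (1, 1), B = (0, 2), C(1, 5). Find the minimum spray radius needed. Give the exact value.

Side lengths²: AB² = 2, AC² = 16, BC² = 10.
Since AC² = 16 ≥ 10 + 2 = 12, the angle opposite AC is not acute, so the smallest enclosing circle has AC as diameter.
Centre = midpoint of AC = (1, 3), r² = 16/4 = 4.
r = √4 = 2.

2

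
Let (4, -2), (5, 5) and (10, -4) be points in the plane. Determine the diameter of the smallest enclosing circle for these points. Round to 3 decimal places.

Call the three points A, B, C in the order given.
Side lengths²: AB² = 50, AC² = 40, BC² = 106.
Since BC² = 106 ≥ 50 + 40 = 90, the angle opposite BC is not acute, so the smallest enclosing circle has BC as diameter.
Centre = midpoint of BC = (7.5, 0.5), r² = 106/4 = 26.5.
Diameter = 2r = 2√(26.5) ≈ 10.296.

10.296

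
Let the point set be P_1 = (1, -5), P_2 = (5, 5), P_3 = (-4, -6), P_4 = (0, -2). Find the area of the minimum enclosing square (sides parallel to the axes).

121

The bounding box has width 9 and height 11.
An axis-aligned square enclosing the set must have side ≥ max(width, height).
So the minimum side is max(9, 11) = 11.
Area = 11² = 121.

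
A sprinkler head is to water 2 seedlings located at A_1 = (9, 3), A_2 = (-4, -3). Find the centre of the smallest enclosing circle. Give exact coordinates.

(2.5, 0)

The smallest circle enclosing two points has them as diameter endpoints.
Centre = midpoint = (2.5, 0); r² = |A_1A_2|²/4 = 205/4 = 51.25.
Centre = (2.5, 0).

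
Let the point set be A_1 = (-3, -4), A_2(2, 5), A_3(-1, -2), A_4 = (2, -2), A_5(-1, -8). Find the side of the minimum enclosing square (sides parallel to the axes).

13

The bounding box has width 5 and height 13.
An axis-aligned square enclosing the set must have side ≥ max(width, height).
So the minimum side is max(5, 13) = 13.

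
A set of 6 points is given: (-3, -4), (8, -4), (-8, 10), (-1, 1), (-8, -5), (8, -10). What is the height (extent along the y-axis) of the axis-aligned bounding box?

max y = 10, min y = -10, so height = 20.

20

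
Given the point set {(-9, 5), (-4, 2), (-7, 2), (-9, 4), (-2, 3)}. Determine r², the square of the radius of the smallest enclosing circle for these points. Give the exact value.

A smallest enclosing disk is always determined by at most three of the input points on its boundary.
The farthest pair is (-9, 5)–(-2, 3) with squared distance 53. The circle on this segment as diameter has centre (-5.5, 4) and r² = 53/4 = 13.25.
Check (-4, 2): distance² to centre = 6.25 ≤ 13.25, so it lies inside.
All remaining points lie in this disk, and no smaller disk contains both endpoints, so this is the minimum enclosing circle.

13.25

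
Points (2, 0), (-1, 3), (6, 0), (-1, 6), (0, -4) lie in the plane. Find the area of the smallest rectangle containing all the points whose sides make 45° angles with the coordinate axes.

In coordinates u = x + y, v = x − y the rectangle is axis-aligned; the map (x,y)→(u,v) scales areas by 2.
u-values: 2, 2, 6, 5, -4; range = 6 − (-4) = 10.
v-values: 2, -4, 6, -7, 4; range = 6 − (-7) = 13.
Area = (10 × 13) / 2 = 65.

65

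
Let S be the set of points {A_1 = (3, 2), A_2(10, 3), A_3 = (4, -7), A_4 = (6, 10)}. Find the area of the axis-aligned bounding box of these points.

119

x ranges over [3, 10], width 7.
y ranges over [-7, 10], height 17.
Area = 7 × 17 = 119.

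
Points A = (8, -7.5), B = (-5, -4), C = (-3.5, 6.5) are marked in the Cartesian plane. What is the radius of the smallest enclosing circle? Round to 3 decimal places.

Side lengths²: AB² = 181.25, AC² = 328.25, BC² = 112.5.
Since AC² = 328.25 ≥ 181.25 + 112.5 = 293.75, the angle opposite AC is not acute, so the smallest enclosing circle has AC as diameter.
Centre = midpoint of AC = (2.25, -0.5), r² = 328.25/4 = 82.0625.
r = √(82.0625) ≈ 9.059.

9.059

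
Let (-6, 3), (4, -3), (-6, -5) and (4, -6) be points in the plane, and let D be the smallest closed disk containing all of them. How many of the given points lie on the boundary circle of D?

The minimum enclosing circle of a finite set is fixed by two of the points (as a diameter) or three (as a circumcircle).
The farthest pair is (-6, 3)–(4, -6) with squared distance 181. The circle on this segment as diameter has centre (-1, -1.5) and r² = 181/4 = 45.25.
Check (4, -3): distance² to centre = 27.25 ≤ 45.25, so it lies inside.
All remaining points lie in this disk, and no smaller disk contains both endpoints, so this is the minimum enclosing circle.
The points at distance exactly r from the centre are (-6, 3), (4, -6) — 2 points.

2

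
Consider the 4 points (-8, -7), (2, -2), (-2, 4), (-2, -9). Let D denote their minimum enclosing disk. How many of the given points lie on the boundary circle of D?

3

The minimum enclosing circle is determined by three boundary points: (-8, -7), (-2, 4), (-2, -9).
Their circumcentre is (-19/6, -2.5) with r² = 785/18.
The farthest remaining point (2, -2) is at distance² 485/18 ≤ 785/18.
The points at distance exactly r from the centre are (-8, -7), (-2, 4), (-2, -9) — 3 points.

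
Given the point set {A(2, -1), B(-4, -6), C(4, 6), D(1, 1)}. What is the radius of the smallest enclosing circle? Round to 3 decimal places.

7.211

A smallest enclosing disk is always determined by at most three of the input points on its boundary.
The farthest pair is B–C with squared distance 208. The circle on this segment as diameter has centre (0, 0) and r² = 208/4 = 52.
Check A: distance² to centre = 5 ≤ 52, so it lies inside.
All remaining points lie in this disk, and no smaller disk contains both endpoints, so this is the minimum enclosing circle.
r = √52 ≈ 7.211.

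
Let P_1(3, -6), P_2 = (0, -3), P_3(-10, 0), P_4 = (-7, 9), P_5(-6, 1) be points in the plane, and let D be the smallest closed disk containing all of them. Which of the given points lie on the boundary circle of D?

P_1, P_4

By Welzl's lemma the MEC is supported by two points (diametrically opposite) or three points (on a circumcircle).
The farthest pair is P_1–P_4 with squared distance 325. The circle on this segment as diameter has centre (-2, 1.5) and r² = 325/4 = 81.25.
Check P_2: distance² to centre = 24.25 ≤ 81.25, so it lies inside.
All remaining points lie in this disk, and no smaller disk contains both endpoints, so this is the minimum enclosing circle.
The points at distance exactly r from the centre are P_1, P_4 — 2 points.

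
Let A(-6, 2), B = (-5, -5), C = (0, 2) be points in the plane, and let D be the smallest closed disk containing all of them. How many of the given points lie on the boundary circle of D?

Side lengths²: AB² = 50, AC² = 36, BC² = 74.
Since BC² = 74 < 50 + 36 = 86, the triangle is acute, so the smallest enclosing circle is the circumcircle.
Circumcentre = (-3, -8/7), r² = 925/49.
The points at distance exactly r from the centre are A, B, C — 3 points.

3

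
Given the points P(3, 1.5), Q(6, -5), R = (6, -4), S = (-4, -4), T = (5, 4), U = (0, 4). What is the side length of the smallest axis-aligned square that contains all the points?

10

The bounding box has width 10 and height 9.
An axis-aligned square enclosing the set must have side ≥ max(width, height).
So the minimum side is max(10, 9) = 10.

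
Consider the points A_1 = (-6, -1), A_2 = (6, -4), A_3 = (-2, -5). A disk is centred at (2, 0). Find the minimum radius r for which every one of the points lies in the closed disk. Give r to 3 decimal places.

8.062

The required radius is the distance from (2, 0) to the farthest point.
Squared distances: 65, 32, 41.
Maximum is 65, attained at A_1.
r = √65 ≈ 8.062.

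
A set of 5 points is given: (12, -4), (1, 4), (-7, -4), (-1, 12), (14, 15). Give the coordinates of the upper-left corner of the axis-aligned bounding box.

x-range [-7, 14], y-range [-4, 15].
The upper-left corner is (-7, 15).

(-7, 15)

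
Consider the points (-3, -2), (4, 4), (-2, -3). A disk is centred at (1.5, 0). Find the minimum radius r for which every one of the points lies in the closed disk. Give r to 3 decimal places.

The required radius is the distance from (1.5, 0) to the farthest point.
Squared distances: 24.25, 22.25, 21.25.
Maximum is 24.25, attained at (-3, -2).
r = √(24.25) ≈ 4.924.

4.924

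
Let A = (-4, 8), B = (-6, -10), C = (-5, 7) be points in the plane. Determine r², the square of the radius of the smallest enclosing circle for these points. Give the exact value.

82

Side lengths²: AB² = 328, AC² = 2, BC² = 290.
Since AB² = 328 ≥ 290 + 2 = 292, the angle opposite AB is not acute, so the smallest enclosing circle has AB as diameter.
Centre = midpoint of AB = (-5, -1), r² = 328/4 = 82.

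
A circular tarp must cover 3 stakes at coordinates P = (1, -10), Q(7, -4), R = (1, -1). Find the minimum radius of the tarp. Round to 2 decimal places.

4.74

Side lengths²: PQ² = 72, PR² = 81, QR² = 45.
Since PR² = 81 < 72 + 45 = 117, the triangle is acute, so the smallest enclosing circle is the circumcircle.
Circumcentre = (2.5, -5.5), r² = 22.5.
r = √(22.5) ≈ 4.74.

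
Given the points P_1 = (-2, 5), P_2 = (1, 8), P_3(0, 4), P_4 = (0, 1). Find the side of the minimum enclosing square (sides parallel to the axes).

The bounding box has width 3 and height 7.
An axis-aligned square enclosing the set must have side ≥ max(width, height).
So the minimum side is max(3, 7) = 7.

7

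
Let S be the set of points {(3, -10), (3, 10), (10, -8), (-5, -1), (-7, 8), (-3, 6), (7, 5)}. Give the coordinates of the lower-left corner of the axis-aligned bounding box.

(-7, -10)

x-range [-7, 10], y-range [-10, 10].
The lower-left corner is (-7, -10).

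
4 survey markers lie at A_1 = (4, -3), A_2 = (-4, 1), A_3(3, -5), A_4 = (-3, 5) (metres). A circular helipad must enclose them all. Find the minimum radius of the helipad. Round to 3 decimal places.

5.831

A smallest enclosing disk is always determined by at most three of the input points on its boundary.
The farthest pair is A_3–A_4 with squared distance 136. The circle on this segment as diameter has centre (0, 0) and r² = 136/4 = 34.
Check A_1: distance² to centre = 25 ≤ 34, so it lies inside.
All remaining points lie in this disk, and no smaller disk contains both endpoints, so this is the minimum enclosing circle.
r = √34 ≈ 5.831.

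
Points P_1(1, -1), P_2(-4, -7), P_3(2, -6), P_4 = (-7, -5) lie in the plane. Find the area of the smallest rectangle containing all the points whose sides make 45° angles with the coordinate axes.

60

In coordinates u = x + y, v = x − y the rectangle is axis-aligned; the map (x,y)→(u,v) scales areas by 2.
u-values: 0, -11, -4, -12; range = 0 − (-12) = 12.
v-values: 2, 3, 8, -2; range = 8 − (-2) = 10.
Area = (12 × 10) / 2 = 60.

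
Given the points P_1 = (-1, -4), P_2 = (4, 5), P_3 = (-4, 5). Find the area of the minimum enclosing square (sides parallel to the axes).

The bounding box has width 8 and height 9.
An axis-aligned square enclosing the set must have side ≥ max(width, height).
So the minimum side is max(8, 9) = 9.
Area = 9² = 81.

81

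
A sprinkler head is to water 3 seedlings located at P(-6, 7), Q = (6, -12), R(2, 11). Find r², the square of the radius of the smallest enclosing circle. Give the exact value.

Side lengths²: PQ² = 505, PR² = 80, QR² = 545.
Since QR² = 545 < 505 + 80 = 585, the triangle is acute, so the smallest enclosing circle is the circumcircle.
Circumcentre = (2.85, -0.7), r² = 137.6125.

137.6125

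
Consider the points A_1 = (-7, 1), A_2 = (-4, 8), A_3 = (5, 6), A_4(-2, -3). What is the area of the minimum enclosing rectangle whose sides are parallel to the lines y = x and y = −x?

110.5

In coordinates u = x + y, v = x − y the rectangle is axis-aligned; the map (x,y)→(u,v) scales areas by 2.
u-values: -6, 4, 11, -5; range = 11 − (-6) = 17.
v-values: -8, -12, -1, 1; range = 1 − (-12) = 13.
Area = (17 × 13) / 2 = 110.5.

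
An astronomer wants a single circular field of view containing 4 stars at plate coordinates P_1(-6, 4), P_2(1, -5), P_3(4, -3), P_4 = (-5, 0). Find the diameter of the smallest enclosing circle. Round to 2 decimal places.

The minimum enclosing circle of a finite set is fixed by two of the points (as a diameter) or three (as a circumcircle).
The farthest pair is P_1–P_3 with squared distance 149. The circle on this segment as diameter has centre (-1, 0.5) and r² = 149/4 = 37.25.
Check P_2: distance² to centre = 34.25 ≤ 37.25, so it lies inside.
All remaining points lie in this disk, and no smaller disk contains both endpoints, so this is the minimum enclosing circle.
Diameter = 2r = 2√(37.25) ≈ 12.21.

12.21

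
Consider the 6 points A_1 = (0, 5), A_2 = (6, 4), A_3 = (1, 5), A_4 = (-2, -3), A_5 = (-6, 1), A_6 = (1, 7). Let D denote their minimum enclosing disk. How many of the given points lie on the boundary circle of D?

By Welzl's lemma the MEC is supported by two points (diametrically opposite) or three points (on a circumcircle).
The farthest pair is A_2–A_5 with squared distance 153. The circle on this segment as diameter has centre (0, 2.5) and r² = 153/4 = 38.25.
Check A_1: distance² to centre = 6.25 ≤ 38.25, so it lies inside.
All remaining points lie in this disk, and no smaller disk contains both endpoints, so this is the minimum enclosing circle.
The points at distance exactly r from the centre are A_2, A_5 — 2 points.

2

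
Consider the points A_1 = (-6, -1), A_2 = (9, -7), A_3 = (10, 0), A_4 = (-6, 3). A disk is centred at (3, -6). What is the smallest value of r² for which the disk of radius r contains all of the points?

The required radius is the distance from (3, -6) to the farthest point.
Squared distances: 106, 37, 85, 162.
Maximum is 162, attained at A_4.

162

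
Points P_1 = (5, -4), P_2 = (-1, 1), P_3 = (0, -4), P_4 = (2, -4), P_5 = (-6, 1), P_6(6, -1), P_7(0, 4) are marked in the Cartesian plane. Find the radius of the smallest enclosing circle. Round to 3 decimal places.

6.116

The minimum enclosing circle of a finite set is fixed by two of the points (as a diameter) or three (as a circumcircle).
The minimum enclosing circle is determined by three boundary points: P_1, P_5, P_6.
Their circumcentre is (-2/19, -12/19) with r² = 13505/361.
The farthest remaining point P_7 is at distance² 7748/361 ≤ 13505/361.
r = √(13505/361) ≈ 6.116.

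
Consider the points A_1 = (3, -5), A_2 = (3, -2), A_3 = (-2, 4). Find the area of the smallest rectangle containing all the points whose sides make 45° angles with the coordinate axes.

In coordinates u = x + y, v = x − y the rectangle is axis-aligned; the map (x,y)→(u,v) scales areas by 2.
u-values: -2, 1, 2; range = 2 − (-2) = 4.
v-values: 8, 5, -6; range = 8 − (-6) = 14.
Area = (4 × 14) / 2 = 28.

28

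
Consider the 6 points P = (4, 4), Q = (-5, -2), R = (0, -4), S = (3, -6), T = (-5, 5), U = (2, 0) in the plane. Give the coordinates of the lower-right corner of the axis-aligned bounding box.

(4, -6)

x-range [-5, 4], y-range [-6, 5].
The lower-right corner is (4, -6).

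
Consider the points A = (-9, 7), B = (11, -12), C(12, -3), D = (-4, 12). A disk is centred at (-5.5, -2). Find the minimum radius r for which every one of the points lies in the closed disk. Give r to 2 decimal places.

The required radius is the distance from (-5.5, -2) to the farthest point.
Squared distances: 93.25, 372.25, 307.25, 198.25.
Maximum is 372.25, attained at B.
r = √(372.25) ≈ 19.29.

19.29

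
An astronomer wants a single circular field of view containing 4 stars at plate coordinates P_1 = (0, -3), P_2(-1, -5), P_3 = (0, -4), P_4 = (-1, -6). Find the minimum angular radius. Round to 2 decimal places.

The farthest pair is P_1–P_4 with squared distance 10. The circle on this segment as diameter has centre (-0.5, -4.5) and r² = 10/4 = 2.5.
Check P_2: distance² to centre = 0.5 ≤ 2.5, so it lies inside.
All remaining points lie in this disk, and no smaller disk contains both endpoints, so this is the minimum enclosing circle.
r = √(2.5) ≈ 1.58.

1.58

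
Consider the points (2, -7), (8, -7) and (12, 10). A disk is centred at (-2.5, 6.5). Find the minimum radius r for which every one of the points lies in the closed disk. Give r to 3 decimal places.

17.103

The required radius is the distance from (-2.5, 6.5) to the farthest point.
Squared distances: 202.5, 292.5, 222.5.
Maximum is 292.5, attained at (8, -7).
r = √(292.5) ≈ 17.103.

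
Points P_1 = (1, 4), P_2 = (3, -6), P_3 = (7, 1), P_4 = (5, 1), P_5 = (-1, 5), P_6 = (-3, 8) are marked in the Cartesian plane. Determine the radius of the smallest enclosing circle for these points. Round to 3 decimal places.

By Welzl's lemma the MEC is supported by two points (diametrically opposite) or three points (on a circumcircle).
The farthest pair is P_2–P_6 with squared distance 232. The circle on this segment as diameter has centre (0, 1) and r² = 232/4 = 58.
Check P_1: distance² to centre = 10 ≤ 58, so it lies inside.
All remaining points lie in this disk, and no smaller disk contains both endpoints, so this is the minimum enclosing circle.
r = √58 ≈ 7.616.

7.616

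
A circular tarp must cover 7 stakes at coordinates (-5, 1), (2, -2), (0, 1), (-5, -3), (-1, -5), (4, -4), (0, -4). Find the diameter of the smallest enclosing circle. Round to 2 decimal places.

A smallest enclosing disk is always determined by at most three of the input points on its boundary.
The farthest pair is (-5, 1)–(4, -4) with squared distance 106. The circle on this segment as diameter has centre (-0.5, -1.5) and r² = 106/4 = 26.5.
Check (2, -2): distance² to centre = 6.5 ≤ 26.5, so it lies inside.
All remaining points lie in this disk, and no smaller disk contains both endpoints, so this is the minimum enclosing circle.
Diameter = 2r = 2√(26.5) ≈ 10.30.

10.30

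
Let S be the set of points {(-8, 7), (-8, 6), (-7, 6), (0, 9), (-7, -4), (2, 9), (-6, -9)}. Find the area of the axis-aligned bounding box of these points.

x ranges over [-8, 2], width 10.
y ranges over [-9, 9], height 18.
Area = 10 × 18 = 180.

180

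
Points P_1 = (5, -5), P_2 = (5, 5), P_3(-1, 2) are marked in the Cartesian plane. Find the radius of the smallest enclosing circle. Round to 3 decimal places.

5.154

Side lengths²: P_1P_2² = 100, P_1P_3² = 85, P_2P_3² = 45.
Since P_1P_2² = 100 < 85 + 45 = 130, the triangle is acute, so the smallest enclosing circle is the circumcircle.
Circumcentre = (3.75, 0), r² = 26.5625.
r = √(26.5625) ≈ 5.154.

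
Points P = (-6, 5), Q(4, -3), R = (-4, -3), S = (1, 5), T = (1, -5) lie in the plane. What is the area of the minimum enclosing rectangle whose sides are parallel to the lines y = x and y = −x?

In coordinates u = x + y, v = x − y the rectangle is axis-aligned; the map (x,y)→(u,v) scales areas by 2.
u-values: -1, 1, -7, 6, -4; range = 6 − (-7) = 13.
v-values: -11, 7, -1, -4, 6; range = 7 − (-11) = 18.
Area = (13 × 18) / 2 = 117.

117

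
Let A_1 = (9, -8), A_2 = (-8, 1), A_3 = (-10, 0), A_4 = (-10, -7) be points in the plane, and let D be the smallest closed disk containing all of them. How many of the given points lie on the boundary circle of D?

2

The minimum enclosing circle of a finite set is fixed by two of the points (as a diameter) or three (as a circumcircle).
The farthest pair is A_1–A_3 with squared distance 425. The circle on this segment as diameter has centre (-0.5, -4) and r² = 425/4 = 106.25.
Check A_2: distance² to centre = 81.25 ≤ 106.25, so it lies inside.
All remaining points lie in this disk, and no smaller disk contains both endpoints, so this is the minimum enclosing circle.
The points at distance exactly r from the centre are A_1, A_3 — 2 points.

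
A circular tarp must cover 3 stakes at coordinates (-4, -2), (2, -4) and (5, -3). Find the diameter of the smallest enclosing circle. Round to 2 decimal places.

9.06

Call the three points A, B, C in the order given.
Side lengths²: AB² = 40, AC² = 82, BC² = 10.
Since AC² = 82 ≥ 40 + 10 = 50, the angle opposite AC is not acute, so the smallest enclosing circle has AC as diameter.
Centre = midpoint of AC = (0.5, -2.5), r² = 82/4 = 20.5.
Diameter = 2r = 2√(20.5) ≈ 9.06.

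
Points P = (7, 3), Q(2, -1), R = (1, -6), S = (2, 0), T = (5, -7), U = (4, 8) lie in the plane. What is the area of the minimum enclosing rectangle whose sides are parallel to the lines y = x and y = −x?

In coordinates u = x + y, v = x − y the rectangle is axis-aligned; the map (x,y)→(u,v) scales areas by 2.
u-values: 10, 1, -5, 2, -2, 12; range = 12 − (-5) = 17.
v-values: 4, 3, 7, 2, 12, -4; range = 12 − (-4) = 16.
Area = (17 × 16) / 2 = 136.

136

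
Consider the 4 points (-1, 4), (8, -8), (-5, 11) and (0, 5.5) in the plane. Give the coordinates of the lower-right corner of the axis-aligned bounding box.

x-range [-5, 8], y-range [-8, 11].
The lower-right corner is (8, -8).

(8, -8)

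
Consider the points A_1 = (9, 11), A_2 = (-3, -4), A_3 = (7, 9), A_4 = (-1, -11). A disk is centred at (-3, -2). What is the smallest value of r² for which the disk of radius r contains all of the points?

The required radius is the distance from (-3, -2) to the farthest point.
Squared distances: 313, 4, 221, 85.
Maximum is 313, attained at A_1.

313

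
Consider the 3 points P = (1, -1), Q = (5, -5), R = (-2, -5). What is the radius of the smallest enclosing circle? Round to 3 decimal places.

Side lengths²: PQ² = 32, PR² = 25, QR² = 49.
Since QR² = 49 < 32 + 25 = 57, the triangle is acute, so the smallest enclosing circle is the circumcircle.
Circumcentre = (1.5, -4.5), r² = 12.5.
r = √(12.5) ≈ 3.536.

3.536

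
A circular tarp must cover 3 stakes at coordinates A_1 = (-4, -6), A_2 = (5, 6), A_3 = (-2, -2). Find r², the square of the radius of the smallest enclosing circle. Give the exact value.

56.25

Side lengths²: A_1A_2² = 225, A_1A_3² = 20, A_2A_3² = 113.
Since A_1A_2² = 225 ≥ 113 + 20 = 133, the angle opposite A_1A_2 is not acute, so the smallest enclosing circle has A_1A_2 as diameter.
Centre = midpoint of A_1A_2 = (0.5, 0), r² = 225/4 = 56.25.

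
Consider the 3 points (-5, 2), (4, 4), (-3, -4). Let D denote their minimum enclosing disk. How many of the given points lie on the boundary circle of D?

Call the three points A, B, C in the order given.
Side lengths²: AB² = 85, AC² = 40, BC² = 113.
Since BC² = 113 < 85 + 40 = 125, the triangle is acute, so the smallest enclosing circle is the circumcircle.
Circumcentre = (5/58, 21/58), r² = 48025/1682.
The points at distance exactly r from the centre are (-5, 2), (4, 4), (-3, -4) — 3 points.

3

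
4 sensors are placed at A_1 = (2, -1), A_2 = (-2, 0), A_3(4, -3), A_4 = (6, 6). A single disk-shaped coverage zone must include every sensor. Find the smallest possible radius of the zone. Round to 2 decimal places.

The minimum enclosing circle is determined by three boundary points: A_2, A_3, A_4.
Their circumcentre is (2.75, 2) with r² = 26.5625.
The farthest remaining point A_1 is at distance² 9.5625 ≤ 26.5625.
r = √(26.5625) ≈ 5.15.

5.15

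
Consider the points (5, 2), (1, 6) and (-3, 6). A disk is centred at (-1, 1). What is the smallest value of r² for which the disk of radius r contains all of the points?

The required radius is the distance from (-1, 1) to the farthest point.
Squared distances: 37, 29, 29.
Maximum is 37, attained at (5, 2).

37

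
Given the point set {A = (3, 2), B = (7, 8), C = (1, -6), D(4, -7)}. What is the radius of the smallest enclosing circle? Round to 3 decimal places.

7.675

A smallest enclosing disk is always determined by at most three of the input points on its boundary.
The minimum enclosing circle is determined by three boundary points: B, C, D.
Their circumcentre is (4.875, 0.625) with r² = 58.90625.
The farthest remaining point A is at distance² 5.40625 ≤ 58.90625.
r = √(58.90625) ≈ 7.675.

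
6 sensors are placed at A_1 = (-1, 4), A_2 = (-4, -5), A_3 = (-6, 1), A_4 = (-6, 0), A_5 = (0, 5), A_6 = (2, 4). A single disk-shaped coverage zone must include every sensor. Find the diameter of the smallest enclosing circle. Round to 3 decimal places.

10.854

The minimum enclosing circle of a finite set is fixed by two of the points (as a diameter) or three (as a circumcircle).
The minimum enclosing circle is determined by three boundary points: A_2, A_5, A_6.
Their circumcentre is (-1.375, -0.25) with r² = 29.453125.
The farthest remaining point A_3 is at distance² 22.953125 ≤ 29.453125.
Diameter = 2r = 2√(29.453125) ≈ 10.854.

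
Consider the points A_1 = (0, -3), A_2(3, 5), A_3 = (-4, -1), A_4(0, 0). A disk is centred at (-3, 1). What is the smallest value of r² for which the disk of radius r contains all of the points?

The required radius is the distance from (-3, 1) to the farthest point.
Squared distances: 25, 52, 5, 10.
Maximum is 52, attained at A_2.

52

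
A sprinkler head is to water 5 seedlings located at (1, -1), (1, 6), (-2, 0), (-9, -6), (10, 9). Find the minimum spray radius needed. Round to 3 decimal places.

By Welzl's lemma the MEC is supported by two points (diametrically opposite) or three points (on a circumcircle).
The farthest pair is (-9, -6)–(10, 9) with squared distance 586. The circle on this segment as diameter has centre (0.5, 1.5) and r² = 586/4 = 146.5.
Check (1, -1): distance² to centre = 6.5 ≤ 146.5, so it lies inside.
All remaining points lie in this disk, and no smaller disk contains both endpoints, so this is the minimum enclosing circle.
r = √(146.5) ≈ 12.104.

12.104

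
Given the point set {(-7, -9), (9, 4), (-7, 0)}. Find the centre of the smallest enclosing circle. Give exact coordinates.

(1, -2.5)

Call the three points A, B, C in the order given.
Side lengths²: AB² = 425, AC² = 81, BC² = 272.
Since AB² = 425 ≥ 272 + 81 = 353, the angle opposite AB is not acute, so the smallest enclosing circle has AB as diameter.
Centre = midpoint of AB = (1, -2.5), r² = 425/4 = 106.25.
Centre = (1, -2.5).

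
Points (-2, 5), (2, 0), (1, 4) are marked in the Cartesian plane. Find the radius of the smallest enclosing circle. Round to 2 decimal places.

3.20

Call the three points A, B, C in the order given.
Side lengths²: AB² = 41, AC² = 10, BC² = 17.
Since AB² = 41 ≥ 17 + 10 = 27, the angle opposite AB is not acute, so the smallest enclosing circle has AB as diameter.
Centre = midpoint of AB = (0, 2.5), r² = 41/4 = 10.25.
r = √(10.25) ≈ 3.20.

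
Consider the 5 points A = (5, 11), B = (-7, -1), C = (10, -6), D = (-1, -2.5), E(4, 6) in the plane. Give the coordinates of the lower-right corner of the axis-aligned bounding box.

x-range [-7, 10], y-range [-6, 11].
The lower-right corner is (10, -6).

(10, -6)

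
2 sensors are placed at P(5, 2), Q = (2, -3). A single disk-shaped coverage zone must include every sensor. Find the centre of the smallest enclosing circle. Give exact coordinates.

(3.5, -0.5)

The smallest circle enclosing two points has them as diameter endpoints.
Centre = midpoint = (3.5, -0.5); r² = |PQ|²/4 = 34/4 = 8.5.
Centre = (3.5, -0.5).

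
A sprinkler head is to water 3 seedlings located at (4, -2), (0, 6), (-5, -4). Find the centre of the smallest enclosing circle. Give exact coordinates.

(-1.25, 0.375)

Call the three points A, B, C in the order given.
Side lengths²: AB² = 80, AC² = 85, BC² = 125.
Since BC² = 125 < 85 + 80 = 165, the triangle is acute, so the smallest enclosing circle is the circumcircle.
Circumcentre = (-1.25, 0.375), r² = 33.203125.
Centre = (-1.25, 0.375).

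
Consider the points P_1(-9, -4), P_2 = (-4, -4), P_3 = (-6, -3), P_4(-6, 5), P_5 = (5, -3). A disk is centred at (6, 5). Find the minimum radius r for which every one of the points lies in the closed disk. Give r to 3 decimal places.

The required radius is the distance from (6, 5) to the farthest point.
Squared distances: 306, 181, 208, 144, 65.
Maximum is 306, attained at P_1.
r = √306 ≈ 17.493.

17.493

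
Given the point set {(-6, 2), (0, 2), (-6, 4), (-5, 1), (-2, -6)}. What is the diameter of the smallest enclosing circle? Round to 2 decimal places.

10.77

The minimum enclosing circle of a finite set is fixed by two of the points (as a diameter) or three (as a circumcircle).
The farthest pair is (-6, 4)–(-2, -6) with squared distance 116. The circle on this segment as diameter has centre (-4, -1) and r² = 116/4 = 29.
Check (-6, 2): distance² to centre = 13 ≤ 29, so it lies inside.
All remaining points lie in this disk, and no smaller disk contains both endpoints, so this is the minimum enclosing circle.
Diameter = 2r = 2√29 ≈ 10.77.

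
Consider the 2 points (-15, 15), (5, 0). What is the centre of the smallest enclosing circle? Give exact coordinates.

The smallest circle enclosing two points has them as diameter endpoints.
Centre = midpoint = (-5, 7.5); r² = |(-15, 15)−(5, 0)|²/4 = 625/4 = 156.25.
Centre = (-5, 7.5).

(-5, 7.5)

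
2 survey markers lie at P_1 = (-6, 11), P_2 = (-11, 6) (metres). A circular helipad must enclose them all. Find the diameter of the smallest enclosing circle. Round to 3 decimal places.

7.071

The smallest circle enclosing two points has them as diameter endpoints.
Centre = midpoint = (-8.5, 8.5); r² = |P_1P_2|²/4 = 50/4 = 12.5.
Diameter = 2r = 2√(12.5) ≈ 7.071.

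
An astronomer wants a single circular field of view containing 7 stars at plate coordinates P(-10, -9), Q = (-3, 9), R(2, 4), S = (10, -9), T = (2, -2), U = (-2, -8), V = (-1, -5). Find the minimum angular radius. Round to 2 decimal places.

By Welzl's lemma the MEC is supported by two points (diametrically opposite) or three points (on a circumcircle).
The minimum enclosing circle is determined by three boundary points: P, Q, S.
Their circumcentre is (0, -91/36) with r² = 183889/1296.
The farthest remaining point R is at distance² 60409/1296 ≤ 183889/1296.
r = √(183889/1296) ≈ 11.91.

11.91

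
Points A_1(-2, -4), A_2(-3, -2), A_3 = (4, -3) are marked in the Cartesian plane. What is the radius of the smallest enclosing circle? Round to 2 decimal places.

3.54

Side lengths²: A_1A_2² = 5, A_1A_3² = 37, A_2A_3² = 50.
Since A_2A_3² = 50 ≥ 37 + 5 = 42, the angle opposite A_2A_3 is not acute, so the smallest enclosing circle has A_2A_3 as diameter.
Centre = midpoint of A_2A_3 = (0.5, -2.5), r² = 50/4 = 12.5.
r = √(12.5) ≈ 3.54.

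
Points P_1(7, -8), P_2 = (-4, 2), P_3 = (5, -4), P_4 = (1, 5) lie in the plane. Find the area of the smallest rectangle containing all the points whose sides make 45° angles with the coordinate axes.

In coordinates u = x + y, v = x − y the rectangle is axis-aligned; the map (x,y)→(u,v) scales areas by 2.
u-values: -1, -2, 1, 6; range = 6 − (-2) = 8.
v-values: 15, -6, 9, -4; range = 15 − (-6) = 21.
Area = (8 × 21) / 2 = 84.

84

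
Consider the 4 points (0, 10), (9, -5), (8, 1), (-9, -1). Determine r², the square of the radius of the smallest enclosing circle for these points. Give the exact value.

The minimum enclosing circle of a finite set is fixed by two of the points (as a diameter) or three (as a circumcircle).
The minimum enclosing circle is determined by three boundary points: (0, 10), (9, -5), (-9, -1).
Their circumcentre is (28/39, 3/13) with r² = 145945/1521.
The farthest remaining point (8, 1) is at distance² 81556/1521 ≤ 145945/1521.

145945/1521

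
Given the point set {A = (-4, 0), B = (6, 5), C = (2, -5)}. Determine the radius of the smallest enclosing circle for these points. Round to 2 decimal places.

5.88

Side lengths²: AB² = 125, AC² = 61, BC² = 116.
Since AB² = 125 < 116 + 61 = 177, the triangle is acute, so the smallest enclosing circle is the circumcircle.
Circumcentre = (1.8125, 0.875), r² = 34.55078125.
r = √(34.55078125) ≈ 5.88.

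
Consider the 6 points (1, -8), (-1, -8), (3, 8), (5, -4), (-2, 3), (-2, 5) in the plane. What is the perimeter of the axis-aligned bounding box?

Width = max x − min x = 5 − (-2) = 7.
Height = max y − min y = 8 − (-8) = 16.
Perimeter = 2(7 + 16) = 46.

46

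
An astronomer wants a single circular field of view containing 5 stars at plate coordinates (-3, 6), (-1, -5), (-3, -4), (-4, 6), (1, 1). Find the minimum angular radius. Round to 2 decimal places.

5.70

The minimum enclosing circle of a finite set is fixed by two of the points (as a diameter) or three (as a circumcircle).
The farthest pair is (-1, -5)–(-4, 6) with squared distance 130. The circle on this segment as diameter has centre (-2.5, 0.5) and r² = 130/4 = 32.5.
Check (-3, 6): distance² to centre = 30.5 ≤ 32.5, so it lies inside.
All remaining points lie in this disk, and no smaller disk contains both endpoints, so this is the minimum enclosing circle.
r = √(32.5) ≈ 5.70.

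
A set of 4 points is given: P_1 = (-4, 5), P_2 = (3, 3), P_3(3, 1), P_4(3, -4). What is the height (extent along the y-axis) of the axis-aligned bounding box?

9

max y = 5, min y = -4, so height = 9.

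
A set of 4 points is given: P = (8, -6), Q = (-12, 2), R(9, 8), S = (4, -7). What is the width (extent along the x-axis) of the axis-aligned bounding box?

max x = 9, min x = -12, so width = 21.

21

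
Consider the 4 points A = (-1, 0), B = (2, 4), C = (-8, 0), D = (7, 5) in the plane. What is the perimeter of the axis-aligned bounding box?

40

Width = max x − min x = 7 − (-8) = 15.
Height = max y − min y = 5 − 0 = 5.
Perimeter = 2(15 + 5) = 40.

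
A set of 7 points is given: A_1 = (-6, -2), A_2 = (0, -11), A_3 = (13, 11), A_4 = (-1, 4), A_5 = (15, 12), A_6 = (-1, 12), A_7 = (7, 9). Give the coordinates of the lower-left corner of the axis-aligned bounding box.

x-range [-6, 15], y-range [-11, 12].
The lower-left corner is (-6, -11).

(-6, -11)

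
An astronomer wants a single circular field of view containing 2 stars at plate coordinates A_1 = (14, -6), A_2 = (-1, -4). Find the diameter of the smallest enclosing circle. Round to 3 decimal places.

The smallest circle enclosing two points has them as diameter endpoints.
Centre = midpoint = (6.5, -5); r² = |A_1A_2|²/4 = 229/4 = 57.25.
Diameter = 2r = 2√(57.25) ≈ 15.133.

15.133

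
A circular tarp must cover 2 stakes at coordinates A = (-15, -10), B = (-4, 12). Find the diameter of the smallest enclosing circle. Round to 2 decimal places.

The smallest circle enclosing two points has them as diameter endpoints.
Centre = midpoint = (-9.5, 1); r² = |AB|²/4 = 605/4 = 151.25.
Diameter = 2r = 2√(151.25) ≈ 24.60.

24.60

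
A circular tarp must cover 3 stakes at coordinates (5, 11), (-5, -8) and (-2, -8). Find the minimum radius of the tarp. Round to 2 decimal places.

Call the three points A, B, C in the order given.
Side lengths²: AB² = 461, AC² = 410, BC² = 9.
Since AB² = 461 ≥ 410 + 9 = 419, the angle opposite AB is not acute, so the smallest enclosing circle has AB as diameter.
Centre = midpoint of AB = (0, 1.5), r² = 461/4 = 115.25.
r = √(115.25) ≈ 10.74.

10.74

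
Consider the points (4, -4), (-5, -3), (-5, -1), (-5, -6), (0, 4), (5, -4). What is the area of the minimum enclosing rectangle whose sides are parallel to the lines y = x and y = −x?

97.5

In coordinates u = x + y, v = x − y the rectangle is axis-aligned; the map (x,y)→(u,v) scales areas by 2.
u-values: 0, -8, -6, -11, 4, 1; range = 4 − (-11) = 15.
v-values: 8, -2, -4, 1, -4, 9; range = 9 − (-4) = 13.
Area = (15 × 13) / 2 = 97.5.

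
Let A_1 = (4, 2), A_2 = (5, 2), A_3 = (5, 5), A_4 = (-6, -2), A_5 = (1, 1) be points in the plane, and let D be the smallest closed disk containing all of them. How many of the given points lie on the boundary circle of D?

2

The minimum enclosing circle of a finite set is fixed by two of the points (as a diameter) or three (as a circumcircle).
The farthest pair is A_3–A_4 with squared distance 170. The circle on this segment as diameter has centre (-0.5, 1.5) and r² = 170/4 = 42.5.
Check A_1: distance² to centre = 20.5 ≤ 42.5, so it lies inside.
All remaining points lie in this disk, and no smaller disk contains both endpoints, so this is the minimum enclosing circle.
The points at distance exactly r from the centre are A_3, A_4 — 2 points.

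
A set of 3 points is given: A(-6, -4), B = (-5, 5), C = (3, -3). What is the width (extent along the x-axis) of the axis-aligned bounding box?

max x = 3, min x = -6, so width = 9.

9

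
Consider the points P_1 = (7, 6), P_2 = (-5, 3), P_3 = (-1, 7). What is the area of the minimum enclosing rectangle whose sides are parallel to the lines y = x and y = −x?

67.5

In coordinates u = x + y, v = x − y the rectangle is axis-aligned; the map (x,y)→(u,v) scales areas by 2.
u-values: 13, -2, 6; range = 13 − (-2) = 15.
v-values: 1, -8, -8; range = 1 − (-8) = 9.
Area = (15 × 9) / 2 = 67.5.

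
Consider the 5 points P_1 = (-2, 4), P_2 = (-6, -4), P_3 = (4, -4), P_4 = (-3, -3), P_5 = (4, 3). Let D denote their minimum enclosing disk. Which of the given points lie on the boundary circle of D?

The minimum enclosing circle of a finite set is fixed by two of the points (as a diameter) or three (as a circumcircle).
The farthest pair is P_2–P_5 with squared distance 149. The circle on this segment as diameter has centre (-1, -0.5) and r² = 149/4 = 37.25.
Check P_1: distance² to centre = 21.25 ≤ 37.25, so it lies inside.
All remaining points lie in this disk, and no smaller disk contains both endpoints, so this is the minimum enclosing circle.
The points at distance exactly r from the centre are P_2, P_3, P_5 — 3 points.

P_2, P_3, P_5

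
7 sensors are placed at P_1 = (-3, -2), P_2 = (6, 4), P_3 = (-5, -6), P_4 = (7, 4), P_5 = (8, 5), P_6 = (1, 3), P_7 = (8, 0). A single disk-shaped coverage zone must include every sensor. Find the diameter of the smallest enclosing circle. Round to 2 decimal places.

17.03

A smallest enclosing disk is always determined by at most three of the input points on its boundary.
The farthest pair is P_3–P_5 with squared distance 290. The circle on this segment as diameter has centre (1.5, -0.5) and r² = 290/4 = 72.5.
Check P_1: distance² to centre = 22.5 ≤ 72.5, so it lies inside.
All remaining points lie in this disk, and no smaller disk contains both endpoints, so this is the minimum enclosing circle.
Diameter = 2r = 2√(72.5) ≈ 17.03.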